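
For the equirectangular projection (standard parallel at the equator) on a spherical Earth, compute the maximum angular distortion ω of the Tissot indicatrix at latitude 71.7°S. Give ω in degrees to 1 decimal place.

62.9°

Plate carrée maps x = Rλ, y = Rφ. The meridian scale is h = 1 and the parallel scale is k = 1/cos φ = sec φ.
At 71.7°: h = 1.000, k = 3.185; principal scales a = 3.185, b = 1.000.
sin(ω/2) = (a − b)/(a + b) = 2.185/4.185 = 0.5221, so ω = 2 arcsin(0.5221) ≈ 62.9°.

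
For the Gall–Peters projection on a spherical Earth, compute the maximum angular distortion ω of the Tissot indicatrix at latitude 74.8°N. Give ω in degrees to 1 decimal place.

Gall–Peters is a cylindrical equal-area projection with standard parallels at ±45°. Cylindrical equal-area (φ₀ = 45°): h = cos φ / cos 45° along meridians, k = cos 45° / cos φ along parallels; h·k = 1.
At 74.8°: h = 0.3708, k = 2.697; principal scales a = 2.697, b = 0.3708.
sin(ω/2) = (a − b)/(a + b) = 2.326/3.068 = 0.7583, so ω = 2 arcsin(0.7583) ≈ 98.6°.

98.6°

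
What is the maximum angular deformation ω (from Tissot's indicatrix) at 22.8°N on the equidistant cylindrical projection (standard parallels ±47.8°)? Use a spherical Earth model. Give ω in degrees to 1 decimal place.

18.1°

With standard parallel φ₀ = 47.8°, the equirectangular projection gives x = Rλ cos φ₀, y = Rφ, so h = 1 and k = cos 47.8° / cos φ.
At 22.8°: h = 1.000, k = 0.7287; principal scales a = 1.000, b = 0.7287.
sin(ω/2) = (a − b)/(a + b) = 0.2713/1.729 = 0.1570, so ω = 2 arcsin(0.1570) ≈ 18.1°.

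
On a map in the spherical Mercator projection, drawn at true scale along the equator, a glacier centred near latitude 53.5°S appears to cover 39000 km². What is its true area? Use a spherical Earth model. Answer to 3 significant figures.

Mercator is conformal, so the point scale is isotropic: h = k = sec φ = 1/cos φ.
Areal scale = k² = sec²φ = 1/cos²(53.5°) = 1/0.5948² = 2.826.
True area = apparent / (areal scale) = 39000 / 2.826 ≈ 13800 km².

13800 km²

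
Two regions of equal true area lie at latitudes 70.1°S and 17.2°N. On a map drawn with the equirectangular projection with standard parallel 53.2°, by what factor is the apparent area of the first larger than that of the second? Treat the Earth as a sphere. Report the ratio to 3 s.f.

2.81

The equidistant cylindrical projection with φ₀ = 53.2° has h = 1 (meridians true) and k = cos φ₀ / cos φ along parallels.
Areal scale at 70.1°: h·k = 1.000 × 1.760 = 1.760.
Areal scale at 17.2°: h·k = 1.000 × 0.6271 = 0.6271.
Ratio = 1.760/0.6271 ≈ 2.81.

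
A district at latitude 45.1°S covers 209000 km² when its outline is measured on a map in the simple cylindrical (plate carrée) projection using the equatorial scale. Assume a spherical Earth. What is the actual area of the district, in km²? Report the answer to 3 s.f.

148000 km²

In the plate carrée (x = Rλ, y = Rφ), meridians are true-scale (h = 1) and parallels are stretched by k = sec φ.
Areal scale = h·k = 1 × sec φ; at 45.1°, h = 1.000, k = 1.417, so h·k = 1.417.
True area = apparent / (areal scale) = 209000 / 1.417 ≈ 148000 km².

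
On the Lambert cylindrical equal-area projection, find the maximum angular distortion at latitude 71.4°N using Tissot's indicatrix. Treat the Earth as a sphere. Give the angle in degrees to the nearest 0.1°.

109.2°

The Lambert cylindrical equal-area projection is the cylindrical equal-area projection with its standard parallel at the equator (φ₀ = 0). For cylindrical equal-area with standard parallel φ₀, h = cos φ / cos φ₀ and k = cos φ₀ / cos φ, so h·k = 1.
At 71.4°: h = 0.3190, k = 3.135; principal scales a = 3.135, b = 0.3190.
sin(ω/2) = (a − b)/(a + b) = 2.816/3.454 = 0.8153, so ω = 2 arcsin(0.8153) ≈ 109.2°.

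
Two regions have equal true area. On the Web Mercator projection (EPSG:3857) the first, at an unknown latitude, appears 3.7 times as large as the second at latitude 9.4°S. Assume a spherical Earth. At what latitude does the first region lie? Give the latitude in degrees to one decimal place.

59.1°

On Mercator, (apparent₁)/(apparent₂) = sec²φ₁ / sec²φ₂ when true areas are equal.
cos²φ₂ / cos²φ₁ = 3.7  ⇒  cos φ₁ = cos 9.4° / √3.7 = 0.9866/1.924 = 0.5129.
φ₁ = arccos(0.5129) ≈ 59.1°.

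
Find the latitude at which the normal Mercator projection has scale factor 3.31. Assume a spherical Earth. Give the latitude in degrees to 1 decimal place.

72.4°

Mercator scale is k = sec φ = 1/cos φ.
1/cos φ = 3.31  ⇒  cos φ = 0.3021  ⇒  φ = arccos(0.3021) ≈ 72.4°.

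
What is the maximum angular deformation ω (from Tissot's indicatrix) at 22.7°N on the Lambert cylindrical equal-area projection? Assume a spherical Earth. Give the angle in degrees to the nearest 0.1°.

9.2°

The Lambert cylindrical equal-area projection is the cylindrical equal-area projection with its standard parallel at the equator (φ₀ = 0). Cylindrical equal-area (φ₀ = 0°): h = cos φ / cos 0° along meridians, k = cos 0° / cos φ along parallels; h·k = 1.
At 22.7°: h = 0.9225, k = 1.084; principal scales a = 1.084, b = 0.9225.
sin(ω/2) = (a − b)/(a + b) = 0.1614/2.007 = 0.08045, so ω = 2 arcsin(0.08045) ≈ 9.2°.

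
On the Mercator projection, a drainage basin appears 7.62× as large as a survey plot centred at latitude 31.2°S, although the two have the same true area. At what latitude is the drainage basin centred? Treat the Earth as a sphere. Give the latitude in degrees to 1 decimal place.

71.9°

Mercator areal scale is sec²φ, so apparent-area ratio = sec²φ₁ / sec²φ₂ = cos²φ₂ / cos²φ₁.
cos²φ₂ / cos²φ₁ = 7.62  ⇒  cos φ₁ = cos 31.2° / √7.62 = 0.8554/2.760 = 0.3099.
φ₁ = arccos(0.3099) ≈ 71.9°.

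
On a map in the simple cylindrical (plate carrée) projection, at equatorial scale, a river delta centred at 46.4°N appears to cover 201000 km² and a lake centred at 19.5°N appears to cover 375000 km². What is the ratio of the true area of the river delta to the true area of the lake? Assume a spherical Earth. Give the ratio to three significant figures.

0.392

On the plate carrée, areal scale = h·k = 1 × sec φ, so true area = apparent × cos φ.
True area of river delta: 201000 × cos(46.4°) = 201000 × 0.6896 = 138600 km².
True area of lake: 375000 × cos(19.5°) = 375000 × 0.9426 = 353500 km².
Ratio = 138600 / 353500 ≈ 0.392.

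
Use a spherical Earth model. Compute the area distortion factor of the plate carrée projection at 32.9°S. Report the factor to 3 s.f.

For the equirectangular projection with φ₀ = 0 (plate carrée), h = 1 along meridians and k = sec φ along parallels.
Areal scale = h·k = 1 × sec φ; at 32.9°, h = 1.000, k = 1.191, so h·k = 1.191.

1.19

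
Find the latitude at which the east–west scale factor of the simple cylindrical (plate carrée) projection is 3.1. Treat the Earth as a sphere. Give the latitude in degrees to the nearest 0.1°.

Plate carrée: h = 1, k = sec φ along parallels.
sec φ = 3.1  ⇒  cos φ = 0.3226  ⇒  φ ≈ 71.2°.

71.2°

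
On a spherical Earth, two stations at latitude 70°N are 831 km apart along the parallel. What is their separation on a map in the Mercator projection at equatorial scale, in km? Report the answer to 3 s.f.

2430 km

Mercator is conformal, so the point scale is isotropic: h = k = sec φ = 1/cos φ.
Along the parallel, k = sec 70° = 1/0.3420 = 2.924.
Map distance = 831 × 2.924 ≈ 2430 km.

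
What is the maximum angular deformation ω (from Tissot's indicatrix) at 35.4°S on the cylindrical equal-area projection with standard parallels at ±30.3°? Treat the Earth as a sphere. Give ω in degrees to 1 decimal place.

A cylindrical equal-area projection with standard parallel φ₀ has meridian scale h = cos φ / cos φ₀ and parallel scale k = cos φ₀ / cos φ (so areas are preserved, h·k = 1).
At 35.4°: h = 0.9441, k = 1.059; principal scales a = 1.059, b = 0.9441.
sin(ω/2) = (a − b)/(a + b) = 0.1151/2.003 = 0.05746, so ω = 2 arcsin(0.05746) ≈ 6.6°.

6.6°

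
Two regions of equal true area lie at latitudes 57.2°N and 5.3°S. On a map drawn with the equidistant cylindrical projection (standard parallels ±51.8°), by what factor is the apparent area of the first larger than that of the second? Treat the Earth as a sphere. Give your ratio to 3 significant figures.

With standard parallel φ₀ = 51.8°, the equirectangular projection gives x = Rλ cos φ₀, y = Rφ, so h = 1 and k = cos 51.8° / cos φ.
Areal scale at 57.2°: h·k = 1.000 × 1.142 = 1.142.
Areal scale at 5.3°: h·k = 1.000 × 0.6211 = 0.6211.
Ratio = 1.142/0.6211 ≈ 1.84.

1.84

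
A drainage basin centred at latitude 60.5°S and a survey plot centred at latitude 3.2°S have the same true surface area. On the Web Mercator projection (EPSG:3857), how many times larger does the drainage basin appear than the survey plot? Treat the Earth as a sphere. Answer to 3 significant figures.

Mercator areal scale is sec²φ.
At 60.5°: sec²(60.5°) = 1/0.4924² = 4.124.
At 3.2°: sec²(3.2°) = 1/0.9984² = 1.003.
Ratio = 4.124/1.003 = cos²(3.2°)/cos²(60.5°) ≈ 4.11.

4.11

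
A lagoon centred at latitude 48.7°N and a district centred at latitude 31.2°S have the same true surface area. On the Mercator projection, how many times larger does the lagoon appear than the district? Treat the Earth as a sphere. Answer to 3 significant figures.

On Mercator, area is exaggerated by sec²φ = 1/cos²φ.
At 48.7°: sec²(48.7°) = 1/0.6600² = 2.296.
At 31.2°: sec²(31.2°) = 1/0.8554² = 1.367.
Ratio = 2.296/1.367 = cos²(31.2°)/cos²(48.7°) ≈ 1.68.

1.68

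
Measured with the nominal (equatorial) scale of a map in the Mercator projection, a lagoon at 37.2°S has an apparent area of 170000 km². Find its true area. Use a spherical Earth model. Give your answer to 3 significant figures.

Mercator is conformal, so the point scale is isotropic: h = k = sec φ = 1/cos φ.
Areal scale = k² = sec²φ = 1/cos²(37.2°) = 1/0.7965² = 1.576.
True area = apparent / (areal scale) = 170000 / 1.576 ≈ 108000 km².

108000 km²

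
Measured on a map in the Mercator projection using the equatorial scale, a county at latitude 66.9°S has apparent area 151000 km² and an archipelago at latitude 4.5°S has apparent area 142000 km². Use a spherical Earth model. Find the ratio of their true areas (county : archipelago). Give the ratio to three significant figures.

On Mercator the areal scale is sec²φ, so true area = apparent × cos²φ.
True area of county: 151000 × cos²(66.9°) = 151000 × 0.1539 = 23240 km².
True area of archipelago: 142000 × cos²(4.5°) = 142000 × 0.9938 = 141100 km².
Ratio = 23240 / 141100 ≈ 0.165.

0.165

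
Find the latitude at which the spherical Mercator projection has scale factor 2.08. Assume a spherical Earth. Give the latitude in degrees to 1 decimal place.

Mercator scale is k = sec φ = 1/cos φ.
1/cos φ = 2.08  ⇒  cos φ = 0.4808  ⇒  φ = arccos(0.4808) ≈ 61.3°.

61.3°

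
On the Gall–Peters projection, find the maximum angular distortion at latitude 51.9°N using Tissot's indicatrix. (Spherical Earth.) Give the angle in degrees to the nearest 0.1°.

15.6°

The Gall–Peters projection is cylindrical equal-area with φ₀ = 45°. For cylindrical equal-area with standard parallel φ₀, h = cos φ / cos φ₀ and k = cos φ₀ / cos φ, so h·k = 1.
At 51.9°: h = 0.8726, k = 1.146; principal scales a = 1.146, b = 0.8726.
sin(ω/2) = (a − b)/(a + b) = 0.2734/2.019 = 0.1354, so ω = 2 arcsin(0.1354) ≈ 15.6°.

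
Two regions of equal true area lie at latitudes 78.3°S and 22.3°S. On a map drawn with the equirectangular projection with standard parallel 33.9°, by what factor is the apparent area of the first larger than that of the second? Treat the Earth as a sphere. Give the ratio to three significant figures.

4.56

The equidistant cylindrical projection with φ₀ = 33.9° has h = 1 (meridians true) and k = cos φ₀ / cos φ along parallels.
Areal scale at 78.3°: h·k = 1.000 × 4.093 = 4.093.
Areal scale at 22.3°: h·k = 1.000 × 0.8971 = 0.8971.
Ratio = 4.093/0.8971 ≈ 4.56.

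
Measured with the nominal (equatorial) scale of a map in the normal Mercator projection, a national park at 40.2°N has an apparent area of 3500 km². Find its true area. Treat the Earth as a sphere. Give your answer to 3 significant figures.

2040 km²

For Mercator, h = k = sec φ (a conformal cylindrical projection has a single point scale, 1/cos φ).
Areal scale = k² = sec²φ = 1/cos²(40.2°) = 1/0.7638² = 1.714.
True area = apparent / (areal scale) = 3500 / 1.714 ≈ 2040 km².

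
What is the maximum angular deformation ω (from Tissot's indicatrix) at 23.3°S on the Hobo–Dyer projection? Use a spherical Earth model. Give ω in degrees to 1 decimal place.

The Hobo–Dyer projection is cylindrical equal-area with φ₀ = 37.5°. For cylindrical equal-area with standard parallel φ₀, h = cos φ / cos φ₀ and k = cos φ₀ / cos φ, so h·k = 1.
At 23.3°: h = 1.158, k = 0.8638; principal scales a = 1.158, b = 0.8638.
sin(ω/2) = (a − b)/(a + b) = 0.2939/2.021 = 0.1454, so ω = 2 arcsin(0.1454) ≈ 16.7°.

16.7°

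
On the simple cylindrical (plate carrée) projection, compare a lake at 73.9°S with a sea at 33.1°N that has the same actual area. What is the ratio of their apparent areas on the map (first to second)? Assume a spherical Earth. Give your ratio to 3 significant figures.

In the plate carrée (x = Rλ, y = Rφ), meridians are true-scale (h = 1) and parallels are stretched by k = sec φ.
Areal scale at 73.9°: h·k = 1.000 × 3.606 = 3.606.
Areal scale at 33.1°: h·k = 1.000 × 1.194 = 1.194.
Ratio = 3.606/1.194 ≈ 3.02.

3.02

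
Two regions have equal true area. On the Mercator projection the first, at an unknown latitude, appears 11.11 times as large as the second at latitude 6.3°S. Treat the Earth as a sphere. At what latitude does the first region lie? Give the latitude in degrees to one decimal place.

On Mercator, (apparent₁)/(apparent₂) = sec²φ₁ / sec²φ₂ when true areas are equal.
cos²φ₂ / cos²φ₁ = 11.11  ⇒  cos φ₁ = cos 6.3° / √11.11 = 0.9940/3.333 = 0.2982.
φ₁ = arccos(0.2982) ≈ 72.7°.

72.7°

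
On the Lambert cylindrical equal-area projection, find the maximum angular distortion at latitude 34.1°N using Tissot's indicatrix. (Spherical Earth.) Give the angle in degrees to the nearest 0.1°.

The Lambert cylindrical equal-area projection is the cylindrical equal-area projection with its standard parallel at the equator (φ₀ = 0). For cylindrical equal-area with standard parallel φ₀, h = cos φ / cos φ₀ and k = cos φ₀ / cos φ, so h·k = 1.
At 34.1°: h = 0.8281, k = 1.208; principal scales a = 1.208, b = 0.8281.
sin(ω/2) = (a − b)/(a + b) = 0.3796/2.036 = 0.1865, so ω = 2 arcsin(0.1865) ≈ 21.5°.

21.5°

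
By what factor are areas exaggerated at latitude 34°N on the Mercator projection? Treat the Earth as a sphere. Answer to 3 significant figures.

1.45

Mercator is conformal, so the point scale is isotropic: h = k = sec φ = 1/cos φ.
Areal scale = k² = sec²φ = 1/cos²(34°) = 1/0.8290² = 1.455.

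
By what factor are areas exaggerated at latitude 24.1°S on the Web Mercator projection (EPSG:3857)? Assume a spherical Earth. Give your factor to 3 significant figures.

1.20

Mercator is conformal, so the point scale is isotropic: h = k = sec φ = 1/cos φ.
Areal scale = k² = sec²φ = 1/cos²(24.1°) = 1/0.9128² = 1.200.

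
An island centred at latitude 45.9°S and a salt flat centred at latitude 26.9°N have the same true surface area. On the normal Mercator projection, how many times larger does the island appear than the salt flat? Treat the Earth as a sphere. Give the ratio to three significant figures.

1.64

Mercator is conformal with k = sec φ, so areal scale = k² = sec²φ.
At 45.9°: sec²(45.9°) = 1/0.6959² = 2.065.
At 26.9°: sec²(26.9°) = 1/0.8918² = 1.257.
Ratio = 2.065/1.257 = cos²(26.9°)/cos²(45.9°) ≈ 1.64.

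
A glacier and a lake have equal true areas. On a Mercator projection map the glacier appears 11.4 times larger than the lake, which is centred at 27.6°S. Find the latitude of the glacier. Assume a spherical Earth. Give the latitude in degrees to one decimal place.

For equal true areas on Mercator, apparent areas scale as sec²φ, so the ratio is cos²φ₂ / cos²φ₁.
cos²φ₂ / cos²φ₁ = 11.4  ⇒  cos φ₁ = cos 27.6° / √11.4 = 0.8862/3.376 = 0.2625.
φ₁ = arccos(0.2625) ≈ 74.8°.

74.8°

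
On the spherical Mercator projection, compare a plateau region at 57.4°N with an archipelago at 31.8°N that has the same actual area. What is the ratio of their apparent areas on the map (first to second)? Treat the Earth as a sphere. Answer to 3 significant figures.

2.49

Mercator is conformal with k = sec φ, so areal scale = k² = sec²φ.
At 57.4°: sec²(57.4°) = 1/0.5388² = 3.445.
At 31.8°: sec²(31.8°) = 1/0.8499² = 1.384.
Ratio = 3.445/1.384 = cos²(31.8°)/cos²(57.4°) ≈ 2.49.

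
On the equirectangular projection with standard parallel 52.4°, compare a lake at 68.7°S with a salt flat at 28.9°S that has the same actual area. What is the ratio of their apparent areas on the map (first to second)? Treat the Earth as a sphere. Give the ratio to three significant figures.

With standard parallel φ₀ = 52.4°, the equirectangular projection gives x = Rλ cos φ₀, y = Rφ, so h = 1 and k = cos 52.4° / cos φ.
Areal scale at 68.7°: h·k = 1.000 × 1.680 = 1.680.
Areal scale at 28.9°: h·k = 1.000 × 0.6969 = 0.6969.
Ratio = 1.680/0.6969 ≈ 2.41.

2.41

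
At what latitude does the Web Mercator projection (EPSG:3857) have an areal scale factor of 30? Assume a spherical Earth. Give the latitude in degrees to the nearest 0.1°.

79.5°

Mercator areal scale is sec²φ.
sec²φ = 30  ⇒  cos²φ = 0.03333  ⇒  cos φ = 0.1826.
φ = arccos(0.1826) ≈ 79.5°.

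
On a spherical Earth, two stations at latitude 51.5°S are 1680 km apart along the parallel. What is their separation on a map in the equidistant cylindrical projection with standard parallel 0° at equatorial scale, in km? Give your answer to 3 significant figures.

In the plate carrée (x = Rλ, y = Rφ), meridians are true-scale (h = 1) and parallels are stretched by k = sec φ.
Along the parallel, k = sec 51.5° = 1/0.6225 = 1.606.
Map distance = 1680 × 1.606 ≈ 2700 km.

2700 km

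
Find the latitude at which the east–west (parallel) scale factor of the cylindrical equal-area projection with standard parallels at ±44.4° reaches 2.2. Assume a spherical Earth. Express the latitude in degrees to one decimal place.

For cylindrical equal-area with standard parallel φ₀, h = cos φ / cos φ₀ and k = cos φ₀ / cos φ, so h·k = 1.
k = cos φ₀ / cos φ = 2.2  ⇒  cos φ = cos 44.4° / 2.2 = 0.3248.
φ = arccos(0.3248) ≈ 71.0°.

71.0°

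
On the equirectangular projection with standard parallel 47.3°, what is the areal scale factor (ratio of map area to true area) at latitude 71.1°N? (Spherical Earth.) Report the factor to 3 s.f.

2.09

The equidistant cylindrical projection with φ₀ = 47.3° has h = 1 (meridians true) and k = cos φ₀ / cos φ along parallels.
Areal scale = h·k = 1 × cos φ₀ / cos φ; at 71.1°, h = 1.000, k = 2.094, so h·k = 2.094.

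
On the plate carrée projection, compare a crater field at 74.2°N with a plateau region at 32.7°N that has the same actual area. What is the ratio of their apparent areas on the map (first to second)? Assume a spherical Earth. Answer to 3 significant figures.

3.09

In the plate carrée (x = Rλ, y = Rφ), meridians are true-scale (h = 1) and parallels are stretched by k = sec φ.
Areal scale at 74.2°: h·k = 1.000 × 3.673 = 3.673.
Areal scale at 32.7°: h·k = 1.000 × 1.188 = 1.188.
Ratio = 3.673/1.188 ≈ 3.09.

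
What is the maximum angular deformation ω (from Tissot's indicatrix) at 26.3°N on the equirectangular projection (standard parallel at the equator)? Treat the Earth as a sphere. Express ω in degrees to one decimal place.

For the equirectangular projection with φ₀ = 0 (plate carrée), h = 1 along meridians and k = sec φ along parallels.
At 26.3°: h = 1.000, k = 1.115; principal scales a = 1.115, b = 1.000.
sin(ω/2) = (a − b)/(a + b) = 0.1155/2.115 = 0.05458, so ω = 2 arcsin(0.05458) ≈ 6.3°.

6.3°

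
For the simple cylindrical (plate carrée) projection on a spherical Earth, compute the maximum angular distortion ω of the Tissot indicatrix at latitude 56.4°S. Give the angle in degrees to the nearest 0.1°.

In the plate carrée (x = Rλ, y = Rφ), meridians are true-scale (h = 1) and parallels are stretched by k = sec φ.
At 56.4°: h = 1.000, k = 1.807; principal scales a = 1.807, b = 1.000.
sin(ω/2) = (a − b)/(a + b) = 0.8070/2.807 = 0.2875, so ω = 2 arcsin(0.2875) ≈ 33.4°.

33.4°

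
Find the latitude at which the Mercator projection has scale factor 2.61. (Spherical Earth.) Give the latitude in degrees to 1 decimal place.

67.5°

Mercator scale is k = sec φ = 1/cos φ.
1/cos φ = 2.61  ⇒  cos φ = 0.3831  ⇒  φ = arccos(0.3831) ≈ 67.5°.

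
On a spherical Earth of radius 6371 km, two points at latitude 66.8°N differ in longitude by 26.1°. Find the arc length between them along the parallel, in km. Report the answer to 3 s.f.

1140 km

Arc length along a parallel = R cos φ · Δλ (with Δλ in radians).
= 6371 × cos 66.8° × (26.1° × π/180) = 6371 × 0.3939 × 0.4555 ≈ 1140 km.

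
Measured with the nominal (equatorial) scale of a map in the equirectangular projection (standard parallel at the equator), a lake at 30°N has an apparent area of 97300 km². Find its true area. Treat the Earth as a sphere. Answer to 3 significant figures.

In the plate carrée (x = Rλ, y = Rφ), meridians are true-scale (h = 1) and parallels are stretched by k = sec φ.
Areal scale = h·k = 1 × sec φ; at 30°, h = 1.000, k = 1.155, so h·k = 1.155.
True area = apparent / (areal scale) = 97300 / 1.155 ≈ 84300 km².

84300 km²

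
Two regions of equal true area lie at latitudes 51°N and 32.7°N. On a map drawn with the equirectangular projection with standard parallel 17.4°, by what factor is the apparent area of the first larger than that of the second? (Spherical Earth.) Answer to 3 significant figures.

With standard parallel φ₀ = 17.4°, the equirectangular projection gives x = Rλ cos φ₀, y = Rφ, so h = 1 and k = cos 17.4° / cos φ.
Areal scale at 51°: h·k = 1.000 × 1.516 = 1.516.
Areal scale at 32.7°: h·k = 1.000 × 1.134 = 1.134.
Ratio = 1.516/1.134 ≈ 1.34.

1.34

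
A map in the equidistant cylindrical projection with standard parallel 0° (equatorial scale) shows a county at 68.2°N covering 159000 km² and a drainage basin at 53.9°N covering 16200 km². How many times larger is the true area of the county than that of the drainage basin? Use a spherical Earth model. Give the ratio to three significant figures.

6.19

On the plate carrée, areal scale = h·k = 1 × sec φ, so true area = apparent × cos φ.
True area of county: 159000 × cos(68.2°) = 159000 × 0.3714 = 59050 km².
True area of drainage basin: 16200 × cos(53.9°) = 16200 × 0.5892 = 9545 km².
Ratio = 59050 / 9545 ≈ 6.19.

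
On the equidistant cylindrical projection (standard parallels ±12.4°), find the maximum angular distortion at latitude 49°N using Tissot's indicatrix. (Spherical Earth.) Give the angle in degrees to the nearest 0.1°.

With standard parallel φ₀ = 12.4°, the equirectangular projection gives x = Rλ cos φ₀, y = Rφ, so h = 1 and k = cos 12.4° / cos φ.
At 49°: h = 1.000, k = 1.489; principal scales a = 1.489, b = 1.000.
sin(ω/2) = (a − b)/(a + b) = 0.4887/2.489 = 0.1964, so ω = 2 arcsin(0.1964) ≈ 22.6°.

22.6°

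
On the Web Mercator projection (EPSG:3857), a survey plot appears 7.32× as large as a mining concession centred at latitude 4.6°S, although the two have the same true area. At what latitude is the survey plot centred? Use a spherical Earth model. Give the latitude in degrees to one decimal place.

68.4°

On Mercator, (apparent₁)/(apparent₂) = sec²φ₁ / sec²φ₂ when true areas are equal.
cos²φ₂ / cos²φ₁ = 7.32  ⇒  cos φ₁ = cos 4.6° / √7.32 = 0.9968/2.706 = 0.3684.
φ₁ = arccos(0.3684) ≈ 68.4°.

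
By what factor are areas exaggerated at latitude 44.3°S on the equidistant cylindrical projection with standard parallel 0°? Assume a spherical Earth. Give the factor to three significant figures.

1.40

Plate carrée maps x = Rλ, y = Rφ. The meridian scale is h = 1 and the parallel scale is k = 1/cos φ = sec φ.
Areal scale = h·k = 1 × sec φ; at 44.3°, h = 1.000, k = 1.397, so h·k = 1.397.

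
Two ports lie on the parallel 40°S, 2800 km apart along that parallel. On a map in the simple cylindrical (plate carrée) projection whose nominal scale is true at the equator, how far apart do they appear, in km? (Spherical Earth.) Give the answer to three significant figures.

3660 km

For the equirectangular projection with φ₀ = 0 (plate carrée), h = 1 along meridians and k = sec φ along parallels.
Along the parallel, k = sec 40° = 1/0.7660 = 1.305.
Map distance = 2800 × 1.305 ≈ 3660 km.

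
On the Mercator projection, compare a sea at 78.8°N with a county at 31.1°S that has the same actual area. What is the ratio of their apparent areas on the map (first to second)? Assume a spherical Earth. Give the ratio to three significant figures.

19.4

Mercator areal scale is sec²φ.
At 78.8°: sec²(78.8°) = 1/0.1942² = 26.51.
At 31.1°: sec²(31.1°) = 1/0.8563² = 1.364.
Ratio = 26.51/1.364 = cos²(31.1°)/cos²(78.8°) ≈ 19.4.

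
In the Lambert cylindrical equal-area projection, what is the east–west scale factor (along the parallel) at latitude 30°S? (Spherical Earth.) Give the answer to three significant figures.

1.15

The Lambert cylindrical equal-area projection is the cylindrical equal-area projection with its standard parallel at the equator (φ₀ = 0). Cylindrical equal-area (φ₀ = 0°): h = cos φ / cos 0° along meridians, k = cos 0° / cos φ along parallels; h·k = 1.
k = cos 0° / cos 30° = 1.000/0.8660 = 1.155.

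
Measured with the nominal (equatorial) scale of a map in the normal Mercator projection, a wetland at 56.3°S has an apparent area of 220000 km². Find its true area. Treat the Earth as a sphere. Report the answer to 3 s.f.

The Mercator projection is conformal; its linear scale factor is the same in every direction and equals sec φ = 1/cos φ.
Areal scale = k² = sec²φ = 1/cos²(56.3°) = 1/0.5548² = 3.248.
True area = apparent / (areal scale) = 220000 / 3.248 ≈ 67700 km².

67700 km²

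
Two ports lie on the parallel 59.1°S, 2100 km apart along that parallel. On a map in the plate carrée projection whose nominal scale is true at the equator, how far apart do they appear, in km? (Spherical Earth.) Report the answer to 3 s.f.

In the plate carrée (x = Rλ, y = Rφ), meridians are true-scale (h = 1) and parallels are stretched by k = sec φ.
Along the parallel, k = sec 59.1° = 1/0.5135 = 1.947.
Map distance = 2100 × 1.947 ≈ 4090 km.

4090 km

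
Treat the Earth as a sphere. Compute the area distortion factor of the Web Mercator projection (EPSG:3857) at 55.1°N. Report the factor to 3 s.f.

3.05

The Mercator projection is conformal; its linear scale factor is the same in every direction and equals sec φ = 1/cos φ.
Areal scale = k² = sec²φ = 1/cos²(55.1°) = 1/0.5721² = 3.055.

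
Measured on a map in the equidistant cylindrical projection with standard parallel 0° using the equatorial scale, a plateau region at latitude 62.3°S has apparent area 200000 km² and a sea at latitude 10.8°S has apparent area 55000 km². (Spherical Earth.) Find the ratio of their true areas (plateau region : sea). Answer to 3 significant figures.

On the plate carrée, areal scale = h·k = 1 × sec φ, so true area = apparent × cos φ.
True area of plateau region: 200000 × cos(62.3°) = 200000 × 0.4648 = 92970 km².
True area of sea: 55000 × cos(10.8°) = 55000 × 0.9823 = 54030 km².
Ratio = 92970 / 54030 ≈ 1.72.

1.72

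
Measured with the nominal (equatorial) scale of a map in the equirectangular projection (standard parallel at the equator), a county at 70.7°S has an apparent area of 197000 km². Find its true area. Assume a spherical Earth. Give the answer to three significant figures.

65100 km²

Plate carrée maps x = Rλ, y = Rφ. The meridian scale is h = 1 and the parallel scale is k = 1/cos φ = sec φ.
Areal scale = h·k = 1 × sec φ; at 70.7°, h = 1.000, k = 3.026, so h·k = 3.026.
True area = apparent / (areal scale) = 197000 / 3.026 ≈ 65100 km².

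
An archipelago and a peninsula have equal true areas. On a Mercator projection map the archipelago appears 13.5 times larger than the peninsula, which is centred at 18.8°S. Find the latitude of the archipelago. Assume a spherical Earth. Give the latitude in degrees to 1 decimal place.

75.1°

On Mercator, (apparent₁)/(apparent₂) = sec²φ₁ / sec²φ₂ when true areas are equal.
cos²φ₂ / cos²φ₁ = 13.5  ⇒  cos φ₁ = cos 18.8° / √13.5 = 0.9466/3.674 = 0.2576.
φ₁ = arccos(0.2576) ≈ 75.1°.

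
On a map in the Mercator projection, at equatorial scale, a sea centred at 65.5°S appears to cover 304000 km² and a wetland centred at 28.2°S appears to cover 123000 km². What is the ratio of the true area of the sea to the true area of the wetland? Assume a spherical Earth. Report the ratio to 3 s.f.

Mercator's areal exaggeration is sec²φ; hence true area = (apparent area) · cos²φ.
True area of sea: 304000 × cos²(65.5°) = 304000 × 0.1720 = 52280 km².
True area of wetland: 123000 × cos²(28.2°) = 123000 × 0.7767 = 95530 km².
Ratio = 52280 / 95530 ≈ 0.547.

0.547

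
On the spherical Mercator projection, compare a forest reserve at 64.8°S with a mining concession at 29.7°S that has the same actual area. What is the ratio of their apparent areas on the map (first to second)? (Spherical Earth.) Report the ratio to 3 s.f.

4.16

Mercator areal scale is sec²φ.
At 64.8°: sec²(64.8°) = 1/0.4258² = 5.516.
At 29.7°: sec²(29.7°) = 1/0.8686² = 1.325.
Ratio = 5.516/1.325 = cos²(29.7°)/cos²(64.8°) ≈ 4.16.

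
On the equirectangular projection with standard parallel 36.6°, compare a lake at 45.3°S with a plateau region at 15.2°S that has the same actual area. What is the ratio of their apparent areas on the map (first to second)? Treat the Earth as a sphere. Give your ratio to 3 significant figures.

1.37

The equidistant cylindrical projection with φ₀ = 36.6° has h = 1 (meridians true) and k = cos φ₀ / cos φ along parallels.
Areal scale at 45.3°: h·k = 1.000 × 1.141 = 1.141.
Areal scale at 15.2°: h·k = 1.000 × 0.8319 = 0.8319.
Ratio = 1.141/0.8319 ≈ 1.37.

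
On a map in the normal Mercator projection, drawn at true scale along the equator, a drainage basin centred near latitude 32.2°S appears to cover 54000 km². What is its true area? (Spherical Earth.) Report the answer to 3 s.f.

Mercator is conformal, so the point scale is isotropic: h = k = sec φ = 1/cos φ.
Areal scale = k² = sec²φ = 1/cos²(32.2°) = 1/0.8462² = 1.397.
True area = apparent / (areal scale) = 54000 / 1.397 ≈ 38700 km².

38700 km²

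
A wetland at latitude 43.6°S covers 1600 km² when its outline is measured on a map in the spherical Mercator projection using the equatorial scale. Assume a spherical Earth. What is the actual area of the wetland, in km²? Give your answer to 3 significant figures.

Mercator is conformal, so the point scale is isotropic: h = k = sec φ = 1/cos φ.
Areal scale = k² = sec²φ = 1/cos²(43.6°) = 1/0.7242² = 1.907.
True area = apparent / (areal scale) = 1600 / 1.907 ≈ 839 km².

839 km²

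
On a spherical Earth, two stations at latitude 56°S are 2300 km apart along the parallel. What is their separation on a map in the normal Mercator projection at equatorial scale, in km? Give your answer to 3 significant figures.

For Mercator, h = k = sec φ (a conformal cylindrical projection has a single point scale, 1/cos φ).
Along the parallel, k = sec 56° = 1/0.5592 = 1.788.
Map distance = 2300 × 1.788 ≈ 4110 km.

4110 km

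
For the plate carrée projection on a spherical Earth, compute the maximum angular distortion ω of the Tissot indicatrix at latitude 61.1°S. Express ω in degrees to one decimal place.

40.8°

For the equirectangular projection with φ₀ = 0 (plate carrée), h = 1 along meridians and k = sec φ along parallels.
At 61.1°: h = 1.000, k = 2.069; principal scales a = 2.069, b = 1.000.
sin(ω/2) = (a − b)/(a + b) = 1.069/3.069 = 0.3484, so ω = 2 arcsin(0.3484) ≈ 40.8°.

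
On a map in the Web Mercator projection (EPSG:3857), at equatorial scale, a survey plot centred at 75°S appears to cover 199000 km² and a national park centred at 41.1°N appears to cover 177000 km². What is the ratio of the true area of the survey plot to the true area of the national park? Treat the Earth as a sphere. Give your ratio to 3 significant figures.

Since Mercator area scale is 1/cos²φ, the true area equals the apparent area multiplied by cos²φ.
True area of survey plot: 199000 × cos²(75°) = 199000 × 0.06699 = 13330 km².
True area of national park: 177000 × cos²(41.1°) = 177000 × 0.5679 = 100500 km².
Ratio = 13330 / 100500 ≈ 0.133.

0.133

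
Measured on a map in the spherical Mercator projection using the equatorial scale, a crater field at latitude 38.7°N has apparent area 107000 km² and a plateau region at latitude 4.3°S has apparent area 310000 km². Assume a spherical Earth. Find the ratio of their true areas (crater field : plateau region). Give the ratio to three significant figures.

0.211

On Mercator the areal scale is sec²φ, so true area = apparent × cos²φ.
True area of crater field: 107000 × cos²(38.7°) = 107000 × 0.6091 = 65170 km².
True area of plateau region: 310000 × cos²(4.3°) = 310000 × 0.9944 = 308300 km².
Ratio = 65170 / 308300 ≈ 0.211.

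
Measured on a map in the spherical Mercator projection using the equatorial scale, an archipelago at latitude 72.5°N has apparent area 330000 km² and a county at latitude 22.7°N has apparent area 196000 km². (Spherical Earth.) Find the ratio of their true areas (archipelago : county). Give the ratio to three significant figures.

Since Mercator area scale is 1/cos²φ, the true area equals the apparent area multiplied by cos²φ.
True area of archipelago: 330000 × cos²(72.5°) = 330000 × 0.09042 = 29840 km².
True area of county: 196000 × cos²(22.7°) = 196000 × 0.8511 = 166800 km².
Ratio = 29840 / 166800 ≈ 0.179.

0.179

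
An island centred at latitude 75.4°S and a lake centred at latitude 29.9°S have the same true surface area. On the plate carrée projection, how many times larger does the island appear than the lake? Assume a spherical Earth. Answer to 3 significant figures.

3.44

For the equirectangular projection with φ₀ = 0 (plate carrée), h = 1 along meridians and k = sec φ along parallels.
Areal scale at 75.4°: h·k = 1.000 × 3.967 = 3.967.
Areal scale at 29.9°: h·k = 1.000 × 1.154 = 1.154.
Ratio = 3.967/1.154 ≈ 3.44.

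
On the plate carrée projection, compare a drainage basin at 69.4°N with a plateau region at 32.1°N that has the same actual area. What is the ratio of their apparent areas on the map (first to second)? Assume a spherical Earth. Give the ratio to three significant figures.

For the equirectangular projection with φ₀ = 0 (plate carrée), h = 1 along meridians and k = sec φ along parallels.
Areal scale at 69.4°: h·k = 1.000 × 2.842 = 2.842.
Areal scale at 32.1°: h·k = 1.000 × 1.180 = 1.180.
Ratio = 2.842/1.180 ≈ 2.41.

2.41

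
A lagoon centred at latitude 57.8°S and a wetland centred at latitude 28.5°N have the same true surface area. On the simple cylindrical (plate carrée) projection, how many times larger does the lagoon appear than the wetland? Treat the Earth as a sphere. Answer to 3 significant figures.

1.65

For the equirectangular projection with φ₀ = 0 (plate carrée), h = 1 along meridians and k = sec φ along parallels.
Areal scale at 57.8°: h·k = 1.000 × 1.877 = 1.877.
Areal scale at 28.5°: h·k = 1.000 × 1.138 = 1.138.
Ratio = 1.877/1.138 ≈ 1.65.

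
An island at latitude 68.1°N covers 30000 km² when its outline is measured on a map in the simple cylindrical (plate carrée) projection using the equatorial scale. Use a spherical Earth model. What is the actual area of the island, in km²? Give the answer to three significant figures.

11200 km²

In the plate carrée (x = Rλ, y = Rφ), meridians are true-scale (h = 1) and parallels are stretched by k = sec φ.
Areal scale = h·k = 1 × sec φ; at 68.1°, h = 1.000, k = 2.681, so h·k = 2.681.
True area = apparent / (areal scale) = 30000 / 2.681 ≈ 11200 km².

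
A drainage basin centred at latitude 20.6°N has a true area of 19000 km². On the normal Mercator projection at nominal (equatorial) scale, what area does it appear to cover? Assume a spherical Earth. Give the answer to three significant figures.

Mercator is conformal, so the point scale is isotropic: h = k = sec φ = 1/cos φ.
Areal scale = k² = sec²φ = 1/cos²(20.6°) = 1/0.9361² = 1.141.
Apparent area = 19000 × 1.141 ≈ 21700 km².

21700 km²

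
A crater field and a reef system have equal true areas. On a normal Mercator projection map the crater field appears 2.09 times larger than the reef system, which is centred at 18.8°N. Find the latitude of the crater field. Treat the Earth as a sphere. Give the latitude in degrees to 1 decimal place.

Mercator areal scale is sec²φ, so apparent-area ratio = sec²φ₁ / sec²φ₂ = cos²φ₂ / cos²φ₁.
cos²φ₂ / cos²φ₁ = 2.09  ⇒  cos φ₁ = cos 18.8° / √2.09 = 0.9466/1.446 = 0.6548.
φ₁ = arccos(0.6548) ≈ 49.1°.

49.1°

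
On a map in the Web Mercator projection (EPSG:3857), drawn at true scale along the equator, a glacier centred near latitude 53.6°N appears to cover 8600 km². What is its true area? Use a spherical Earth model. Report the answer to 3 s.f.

For Mercator, h = k = sec φ (a conformal cylindrical projection has a single point scale, 1/cos φ).
Areal scale = k² = sec²φ = 1/cos²(53.6°) = 1/0.5934² = 2.840.
True area = apparent / (areal scale) = 8600 / 2.840 ≈ 3030 km².

3030 km²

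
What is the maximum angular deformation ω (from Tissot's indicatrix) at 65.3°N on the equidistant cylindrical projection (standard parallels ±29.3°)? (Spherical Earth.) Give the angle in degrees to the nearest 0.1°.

41.2°

With standard parallel φ₀ = 29.3°, the equirectangular projection gives x = Rλ cos φ₀, y = Rφ, so h = 1 and k = cos 29.3° / cos φ.
At 65.3°: h = 1.000, k = 2.087; principal scales a = 2.087, b = 1.000.
sin(ω/2) = (a − b)/(a + b) = 1.087/3.087 = 0.3521, so ω = 2 arcsin(0.3521) ≈ 41.2°.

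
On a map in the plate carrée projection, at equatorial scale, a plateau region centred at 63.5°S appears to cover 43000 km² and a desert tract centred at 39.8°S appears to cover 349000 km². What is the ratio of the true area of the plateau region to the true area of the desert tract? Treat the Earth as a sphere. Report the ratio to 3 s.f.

Plate carrée has h = 1 and k = sec φ, giving areal scale sec φ; true area = (apparent area) · cos φ.
True area of plateau region: 43000 × cos(63.5°) = 43000 × 0.4462 = 19190 km².
True area of desert tract: 349000 × cos(39.8°) = 349000 × 0.7683 = 268100 km².
Ratio = 19190 / 268100 ≈ 0.0716.

0.0716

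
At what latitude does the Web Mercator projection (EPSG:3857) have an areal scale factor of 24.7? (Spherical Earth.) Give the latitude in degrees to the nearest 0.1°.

Mercator areal scale is sec²φ.
sec²φ = 24.7  ⇒  cos²φ = 0.04049  ⇒  cos φ = 0.2012.
φ = arccos(0.2012) ≈ 78.4°.

78.4°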